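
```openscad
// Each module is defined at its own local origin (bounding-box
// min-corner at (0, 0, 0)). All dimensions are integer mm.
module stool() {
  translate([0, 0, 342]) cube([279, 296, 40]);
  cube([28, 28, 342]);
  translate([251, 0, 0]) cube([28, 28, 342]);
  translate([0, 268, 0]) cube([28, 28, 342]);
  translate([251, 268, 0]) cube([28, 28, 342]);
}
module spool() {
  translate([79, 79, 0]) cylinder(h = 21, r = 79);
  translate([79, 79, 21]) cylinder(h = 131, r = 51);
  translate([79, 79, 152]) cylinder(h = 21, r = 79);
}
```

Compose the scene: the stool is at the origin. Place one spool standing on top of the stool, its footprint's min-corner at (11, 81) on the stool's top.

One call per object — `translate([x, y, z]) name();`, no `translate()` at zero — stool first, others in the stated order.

stool();
translate([11, 81, 382]) spool();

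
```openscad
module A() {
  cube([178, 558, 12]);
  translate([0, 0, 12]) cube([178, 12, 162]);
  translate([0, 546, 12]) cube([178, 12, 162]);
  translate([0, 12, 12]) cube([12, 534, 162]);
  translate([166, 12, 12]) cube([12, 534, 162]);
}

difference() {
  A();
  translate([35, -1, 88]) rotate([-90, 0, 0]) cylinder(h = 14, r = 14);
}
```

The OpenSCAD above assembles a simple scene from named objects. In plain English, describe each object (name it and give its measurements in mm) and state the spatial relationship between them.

A is an open-topped rectangular box: outside dimensions 178×558×174 mm, with a uniform wall and base thickness of 12 mm. The base is a full 178×558 slab on the floor; four walls sit on top of the base. The front and back walls (the −y and +y sides) span the full width; the two side walls fit between them.

The open box has a circular hole of radius 14 mm through its front wall, centred at (x = 35, z = 88).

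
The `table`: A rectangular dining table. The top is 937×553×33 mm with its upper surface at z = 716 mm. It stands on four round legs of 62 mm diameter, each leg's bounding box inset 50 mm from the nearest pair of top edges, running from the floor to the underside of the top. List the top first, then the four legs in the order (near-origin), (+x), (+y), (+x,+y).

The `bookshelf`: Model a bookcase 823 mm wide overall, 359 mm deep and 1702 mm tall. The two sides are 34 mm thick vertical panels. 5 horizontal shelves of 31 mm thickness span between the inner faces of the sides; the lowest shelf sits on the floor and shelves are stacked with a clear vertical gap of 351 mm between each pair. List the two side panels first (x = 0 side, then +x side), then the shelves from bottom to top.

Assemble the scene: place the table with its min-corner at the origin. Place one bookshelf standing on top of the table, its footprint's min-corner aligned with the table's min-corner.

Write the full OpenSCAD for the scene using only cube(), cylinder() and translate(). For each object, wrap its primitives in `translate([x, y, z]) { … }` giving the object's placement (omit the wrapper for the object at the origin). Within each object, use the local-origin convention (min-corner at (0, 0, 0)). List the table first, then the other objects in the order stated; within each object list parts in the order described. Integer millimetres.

translate([0, 0, 683]) cube([937, 553, 33]);
translate([81, 81, 0]) cylinder(h = 683, r = 31);
translate([856, 81, 0]) cylinder(h = 683, r = 31);
translate([81, 472, 0]) cylinder(h = 683, r = 31);
translate([856, 472, 0]) cylinder(h = 683, r = 31);
translate([0, 0, 716]) {
  cube([34, 359, 1702]);
  translate([789, 0, 0]) cube([34, 359, 1702]);
  translate([34, 0, 0]) cube([755, 359, 31]);
  translate([34, 0, 382]) cube([755, 359, 31]);
  translate([34, 0, 764]) cube([755, 359, 31]);
  translate([34, 0, 1146]) cube([755, 359, 31]);
  translate([34, 0, 1528]) cube([755, 359, 31]);
}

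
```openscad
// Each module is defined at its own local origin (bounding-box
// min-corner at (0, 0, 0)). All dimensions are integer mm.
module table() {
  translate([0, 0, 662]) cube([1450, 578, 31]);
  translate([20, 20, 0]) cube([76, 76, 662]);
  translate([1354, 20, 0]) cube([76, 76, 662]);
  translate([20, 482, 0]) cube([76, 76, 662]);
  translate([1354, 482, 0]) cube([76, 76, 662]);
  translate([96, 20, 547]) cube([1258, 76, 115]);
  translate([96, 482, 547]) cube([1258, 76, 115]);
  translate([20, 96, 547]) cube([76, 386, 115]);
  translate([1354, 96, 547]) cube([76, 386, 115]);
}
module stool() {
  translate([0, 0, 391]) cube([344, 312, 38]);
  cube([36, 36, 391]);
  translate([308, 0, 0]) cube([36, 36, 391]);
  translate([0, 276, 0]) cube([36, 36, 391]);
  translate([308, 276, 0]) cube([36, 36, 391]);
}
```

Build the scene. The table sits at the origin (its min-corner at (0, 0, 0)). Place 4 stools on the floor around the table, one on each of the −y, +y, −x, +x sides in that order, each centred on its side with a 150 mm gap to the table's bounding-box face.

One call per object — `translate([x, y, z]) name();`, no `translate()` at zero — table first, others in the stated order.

table();
translate([553, -462, 0]) stool();
translate([553, 728, 0]) stool();
translate([-494, 133, 0]) stool();
translate([1600, 133, 0]) stool();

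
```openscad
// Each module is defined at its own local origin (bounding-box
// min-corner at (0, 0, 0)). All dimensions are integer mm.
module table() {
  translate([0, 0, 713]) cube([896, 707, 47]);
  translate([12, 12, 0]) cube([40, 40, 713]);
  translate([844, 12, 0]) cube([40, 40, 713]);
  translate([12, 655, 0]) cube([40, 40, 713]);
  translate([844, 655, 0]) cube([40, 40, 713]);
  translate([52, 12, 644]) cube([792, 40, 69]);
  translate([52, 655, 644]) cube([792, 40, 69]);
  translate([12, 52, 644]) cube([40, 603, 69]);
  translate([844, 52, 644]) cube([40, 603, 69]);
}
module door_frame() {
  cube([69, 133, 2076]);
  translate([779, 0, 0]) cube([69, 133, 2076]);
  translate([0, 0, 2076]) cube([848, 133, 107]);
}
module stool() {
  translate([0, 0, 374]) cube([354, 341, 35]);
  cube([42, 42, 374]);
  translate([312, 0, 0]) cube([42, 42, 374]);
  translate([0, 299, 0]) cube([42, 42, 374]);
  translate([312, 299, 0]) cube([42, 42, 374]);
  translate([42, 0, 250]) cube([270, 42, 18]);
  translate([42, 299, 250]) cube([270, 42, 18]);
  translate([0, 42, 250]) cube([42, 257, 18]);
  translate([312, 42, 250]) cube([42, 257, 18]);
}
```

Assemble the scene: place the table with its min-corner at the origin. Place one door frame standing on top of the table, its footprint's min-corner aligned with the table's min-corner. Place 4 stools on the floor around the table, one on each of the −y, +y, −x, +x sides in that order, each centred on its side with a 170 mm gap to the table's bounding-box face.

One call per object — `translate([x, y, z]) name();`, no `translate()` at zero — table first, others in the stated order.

table();
translate([0, 0, 760]) door_frame();
translate([271, -511, 0]) stool();
translate([271, 877, 0]) stool();
translate([-524, 183, 0]) stool();
translate([1066, 183, 0]) stool();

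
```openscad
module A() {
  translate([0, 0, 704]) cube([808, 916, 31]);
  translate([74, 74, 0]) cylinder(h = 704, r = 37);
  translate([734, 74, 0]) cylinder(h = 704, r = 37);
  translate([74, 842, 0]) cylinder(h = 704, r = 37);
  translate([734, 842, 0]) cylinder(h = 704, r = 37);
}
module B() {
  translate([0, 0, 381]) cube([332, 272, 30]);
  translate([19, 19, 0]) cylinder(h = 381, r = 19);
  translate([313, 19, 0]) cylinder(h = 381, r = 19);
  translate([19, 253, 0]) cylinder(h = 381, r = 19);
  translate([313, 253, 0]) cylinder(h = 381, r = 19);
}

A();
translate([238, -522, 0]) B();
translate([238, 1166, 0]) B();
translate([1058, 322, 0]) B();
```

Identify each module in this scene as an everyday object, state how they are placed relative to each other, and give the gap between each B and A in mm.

Each stool's nearest face is 250 mm from the table's bounding box.

A is a table. B is a stool. Three stools sit around the table at the −y, +y, +x sides. The gap between each stool and the table is 250 mm.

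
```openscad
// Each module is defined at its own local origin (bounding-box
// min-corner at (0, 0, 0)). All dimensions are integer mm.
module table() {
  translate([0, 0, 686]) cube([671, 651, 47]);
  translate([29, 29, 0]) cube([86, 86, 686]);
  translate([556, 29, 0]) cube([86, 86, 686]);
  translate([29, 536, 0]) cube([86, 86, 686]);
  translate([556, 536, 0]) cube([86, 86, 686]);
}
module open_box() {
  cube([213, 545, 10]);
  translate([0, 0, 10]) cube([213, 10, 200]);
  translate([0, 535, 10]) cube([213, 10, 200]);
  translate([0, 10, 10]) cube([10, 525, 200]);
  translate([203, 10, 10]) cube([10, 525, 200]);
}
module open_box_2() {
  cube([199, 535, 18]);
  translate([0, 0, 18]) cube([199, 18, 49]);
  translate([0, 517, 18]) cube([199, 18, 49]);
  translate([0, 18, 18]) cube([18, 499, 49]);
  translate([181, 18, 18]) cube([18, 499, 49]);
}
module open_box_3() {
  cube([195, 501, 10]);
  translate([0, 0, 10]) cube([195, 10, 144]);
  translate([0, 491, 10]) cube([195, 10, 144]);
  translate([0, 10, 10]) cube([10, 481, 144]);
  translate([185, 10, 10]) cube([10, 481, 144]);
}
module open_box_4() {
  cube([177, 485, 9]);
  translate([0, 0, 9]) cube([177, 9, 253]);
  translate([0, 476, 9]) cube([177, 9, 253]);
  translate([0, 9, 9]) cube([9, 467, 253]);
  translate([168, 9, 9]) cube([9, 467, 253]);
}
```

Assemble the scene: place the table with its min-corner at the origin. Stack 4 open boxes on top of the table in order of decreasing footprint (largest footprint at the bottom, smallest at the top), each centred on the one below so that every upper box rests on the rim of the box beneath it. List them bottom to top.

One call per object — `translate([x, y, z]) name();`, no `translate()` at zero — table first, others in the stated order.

table();
translate([229, 53, 733]) open_box();
translate([236, 58, 943]) open_box_2();
translate([238, 75, 1010]) open_box_3();
translate([247, 83, 1164]) open_box_4();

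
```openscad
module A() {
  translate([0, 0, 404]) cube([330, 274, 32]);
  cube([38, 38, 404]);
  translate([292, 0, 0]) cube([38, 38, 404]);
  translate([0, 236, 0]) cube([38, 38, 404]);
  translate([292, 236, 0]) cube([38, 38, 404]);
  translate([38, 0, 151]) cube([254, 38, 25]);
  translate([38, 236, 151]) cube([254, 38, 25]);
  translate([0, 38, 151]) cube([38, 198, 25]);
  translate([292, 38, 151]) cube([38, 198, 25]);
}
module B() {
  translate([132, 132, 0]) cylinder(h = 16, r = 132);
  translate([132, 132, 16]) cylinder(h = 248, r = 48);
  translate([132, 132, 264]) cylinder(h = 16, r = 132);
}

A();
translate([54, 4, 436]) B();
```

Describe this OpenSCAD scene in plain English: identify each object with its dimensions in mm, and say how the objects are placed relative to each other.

A is a four-legged stool. The seat is a 330×274×32 mm slab whose top surface is at z = 436 mm; four square legs, each 38×38 mm in cross-section, run from the floor (z = 0) to the underside of the seat, each flush with a corner of the seat. Four stretchers, 38 mm wide and 25 mm tall, connect adjacent legs with their undersides at z = 151 mm, each running between the inner faces of the legs it joins and aligned with the legs' outer faces on the other axis.

B is a spool: two coaxial disc flanges of radius 132 mm and thickness 16 mm, joined by a core cylinder of radius 48 mm and height 248 mm. The lower flange rests on z = 0 and the three cylinders share a vertical axis.

The spool is on top of the stool.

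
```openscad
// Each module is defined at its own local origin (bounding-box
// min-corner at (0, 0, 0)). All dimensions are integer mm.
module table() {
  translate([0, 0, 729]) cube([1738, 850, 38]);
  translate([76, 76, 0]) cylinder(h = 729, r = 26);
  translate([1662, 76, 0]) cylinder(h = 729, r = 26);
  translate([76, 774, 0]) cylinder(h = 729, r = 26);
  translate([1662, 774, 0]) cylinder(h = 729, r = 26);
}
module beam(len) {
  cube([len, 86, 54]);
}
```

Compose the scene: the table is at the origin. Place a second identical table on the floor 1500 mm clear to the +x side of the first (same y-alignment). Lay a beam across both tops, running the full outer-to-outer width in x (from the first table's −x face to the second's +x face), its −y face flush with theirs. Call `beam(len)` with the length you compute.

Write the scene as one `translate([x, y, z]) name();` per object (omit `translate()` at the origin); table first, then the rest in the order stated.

table();
translate([3238, 0, 0]) table();
translate([0, 0, 767]) beam(4976);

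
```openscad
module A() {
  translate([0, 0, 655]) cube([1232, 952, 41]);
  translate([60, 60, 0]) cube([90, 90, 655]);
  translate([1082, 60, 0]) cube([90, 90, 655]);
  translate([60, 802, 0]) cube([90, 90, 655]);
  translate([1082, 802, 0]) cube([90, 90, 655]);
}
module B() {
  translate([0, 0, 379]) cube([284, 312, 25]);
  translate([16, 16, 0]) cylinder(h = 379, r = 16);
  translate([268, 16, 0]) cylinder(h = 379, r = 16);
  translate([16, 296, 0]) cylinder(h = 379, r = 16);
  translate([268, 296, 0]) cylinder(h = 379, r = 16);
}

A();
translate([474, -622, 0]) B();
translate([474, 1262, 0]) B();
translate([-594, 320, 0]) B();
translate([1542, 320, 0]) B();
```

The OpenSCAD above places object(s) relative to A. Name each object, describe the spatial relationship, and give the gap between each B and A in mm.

Each stool's nearest face is 310 mm from the table's bounding box.

A is a table. B is a stool. Four stools sit around the table at the −y, +y, −x, +x sides. The gap between each stool and the table is 310 mm.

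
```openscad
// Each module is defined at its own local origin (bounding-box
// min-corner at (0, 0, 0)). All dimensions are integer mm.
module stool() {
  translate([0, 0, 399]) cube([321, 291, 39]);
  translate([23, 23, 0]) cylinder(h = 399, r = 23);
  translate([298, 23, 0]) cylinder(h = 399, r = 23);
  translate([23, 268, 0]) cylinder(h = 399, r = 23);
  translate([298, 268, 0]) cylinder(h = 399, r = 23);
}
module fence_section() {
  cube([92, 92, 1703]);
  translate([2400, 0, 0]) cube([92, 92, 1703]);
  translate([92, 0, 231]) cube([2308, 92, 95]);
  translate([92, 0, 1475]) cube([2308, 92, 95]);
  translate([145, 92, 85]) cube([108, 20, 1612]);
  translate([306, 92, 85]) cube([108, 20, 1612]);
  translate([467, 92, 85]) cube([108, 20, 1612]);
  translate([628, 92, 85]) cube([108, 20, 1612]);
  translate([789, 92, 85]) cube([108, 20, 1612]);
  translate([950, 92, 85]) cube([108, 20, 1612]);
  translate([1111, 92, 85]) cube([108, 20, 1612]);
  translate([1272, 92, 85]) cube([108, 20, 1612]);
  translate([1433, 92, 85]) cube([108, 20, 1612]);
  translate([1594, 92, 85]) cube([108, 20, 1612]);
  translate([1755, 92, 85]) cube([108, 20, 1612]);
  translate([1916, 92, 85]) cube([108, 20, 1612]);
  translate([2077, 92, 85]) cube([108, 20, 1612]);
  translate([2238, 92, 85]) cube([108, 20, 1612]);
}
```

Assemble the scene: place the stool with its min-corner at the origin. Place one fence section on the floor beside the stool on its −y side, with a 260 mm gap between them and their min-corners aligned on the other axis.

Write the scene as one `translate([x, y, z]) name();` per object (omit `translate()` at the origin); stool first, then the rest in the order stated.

stool();
translate([0, -372, 0]) fence_section();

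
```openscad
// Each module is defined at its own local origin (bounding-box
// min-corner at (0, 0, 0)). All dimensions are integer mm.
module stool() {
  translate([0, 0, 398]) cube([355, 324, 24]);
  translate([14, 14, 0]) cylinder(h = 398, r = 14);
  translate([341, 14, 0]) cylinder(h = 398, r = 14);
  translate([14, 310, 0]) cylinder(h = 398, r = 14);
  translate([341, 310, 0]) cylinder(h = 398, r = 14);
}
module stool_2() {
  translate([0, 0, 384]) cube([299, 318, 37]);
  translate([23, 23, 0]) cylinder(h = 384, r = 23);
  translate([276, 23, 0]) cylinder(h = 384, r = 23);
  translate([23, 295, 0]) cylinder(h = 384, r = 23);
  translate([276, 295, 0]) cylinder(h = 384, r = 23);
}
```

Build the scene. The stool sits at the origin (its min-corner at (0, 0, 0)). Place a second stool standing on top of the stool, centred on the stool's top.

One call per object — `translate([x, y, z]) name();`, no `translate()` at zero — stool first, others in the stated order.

stool();
translate([28, 3, 422]) stool_2();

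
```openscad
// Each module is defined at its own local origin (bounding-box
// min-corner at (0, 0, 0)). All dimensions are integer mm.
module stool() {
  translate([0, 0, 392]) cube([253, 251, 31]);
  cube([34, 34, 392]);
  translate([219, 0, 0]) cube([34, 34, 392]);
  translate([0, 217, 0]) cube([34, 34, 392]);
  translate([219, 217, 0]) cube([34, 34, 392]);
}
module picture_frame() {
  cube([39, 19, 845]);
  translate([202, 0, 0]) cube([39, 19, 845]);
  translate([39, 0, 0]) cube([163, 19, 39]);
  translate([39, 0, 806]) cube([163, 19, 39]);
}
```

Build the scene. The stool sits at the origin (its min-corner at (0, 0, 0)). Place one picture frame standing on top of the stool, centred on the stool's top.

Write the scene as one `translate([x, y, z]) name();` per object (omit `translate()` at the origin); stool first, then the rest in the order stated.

stool();
translate([6, 116, 423]) picture_frame();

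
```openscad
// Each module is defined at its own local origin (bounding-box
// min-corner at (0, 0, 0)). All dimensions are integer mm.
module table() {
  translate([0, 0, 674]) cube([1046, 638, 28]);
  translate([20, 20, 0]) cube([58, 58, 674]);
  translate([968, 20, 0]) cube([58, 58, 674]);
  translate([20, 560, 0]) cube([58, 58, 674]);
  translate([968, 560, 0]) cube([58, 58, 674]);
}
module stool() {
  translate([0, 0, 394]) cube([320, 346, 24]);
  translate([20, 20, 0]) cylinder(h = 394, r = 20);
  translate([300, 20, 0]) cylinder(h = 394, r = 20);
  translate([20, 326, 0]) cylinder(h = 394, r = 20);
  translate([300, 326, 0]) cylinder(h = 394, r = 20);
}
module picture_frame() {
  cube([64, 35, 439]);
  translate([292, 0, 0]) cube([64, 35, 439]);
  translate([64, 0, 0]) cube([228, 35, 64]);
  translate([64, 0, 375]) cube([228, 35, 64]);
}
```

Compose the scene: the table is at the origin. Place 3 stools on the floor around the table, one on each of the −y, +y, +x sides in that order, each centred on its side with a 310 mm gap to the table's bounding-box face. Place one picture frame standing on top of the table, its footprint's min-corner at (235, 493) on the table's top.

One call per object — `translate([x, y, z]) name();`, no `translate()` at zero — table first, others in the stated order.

table();
translate([363, -656, 0]) stool();
translate([363, 948, 0]) stool();
translate([1356, 146, 0]) stool();
translate([235, 493, 702]) picture_frame();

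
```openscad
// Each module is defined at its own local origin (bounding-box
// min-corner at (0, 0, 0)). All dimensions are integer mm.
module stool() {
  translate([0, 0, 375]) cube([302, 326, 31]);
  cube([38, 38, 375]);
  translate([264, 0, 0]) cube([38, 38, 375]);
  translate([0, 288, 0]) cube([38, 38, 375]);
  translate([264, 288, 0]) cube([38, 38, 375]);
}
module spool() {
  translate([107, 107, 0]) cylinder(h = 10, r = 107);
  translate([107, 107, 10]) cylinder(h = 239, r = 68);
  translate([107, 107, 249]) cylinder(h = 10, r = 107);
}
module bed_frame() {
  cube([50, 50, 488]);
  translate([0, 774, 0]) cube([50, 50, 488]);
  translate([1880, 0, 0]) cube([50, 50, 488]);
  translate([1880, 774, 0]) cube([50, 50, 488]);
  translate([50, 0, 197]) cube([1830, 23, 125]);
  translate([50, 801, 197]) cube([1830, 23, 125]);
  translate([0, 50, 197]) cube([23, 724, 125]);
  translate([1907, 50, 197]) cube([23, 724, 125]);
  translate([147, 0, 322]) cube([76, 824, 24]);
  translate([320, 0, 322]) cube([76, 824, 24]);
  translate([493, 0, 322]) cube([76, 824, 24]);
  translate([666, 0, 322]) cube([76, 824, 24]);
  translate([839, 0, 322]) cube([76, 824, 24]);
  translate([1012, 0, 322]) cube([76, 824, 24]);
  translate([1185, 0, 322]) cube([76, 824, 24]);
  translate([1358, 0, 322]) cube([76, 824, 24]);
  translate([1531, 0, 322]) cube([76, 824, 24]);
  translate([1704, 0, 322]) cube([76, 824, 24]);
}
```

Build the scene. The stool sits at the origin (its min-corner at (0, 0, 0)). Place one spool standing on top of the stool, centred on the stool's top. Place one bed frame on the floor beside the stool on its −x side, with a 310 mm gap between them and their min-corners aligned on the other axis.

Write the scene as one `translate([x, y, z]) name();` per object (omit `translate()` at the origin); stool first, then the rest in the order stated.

stool();
translate([44, 56, 406]) spool();
translate([-2240, 0, 0]) bed_frame();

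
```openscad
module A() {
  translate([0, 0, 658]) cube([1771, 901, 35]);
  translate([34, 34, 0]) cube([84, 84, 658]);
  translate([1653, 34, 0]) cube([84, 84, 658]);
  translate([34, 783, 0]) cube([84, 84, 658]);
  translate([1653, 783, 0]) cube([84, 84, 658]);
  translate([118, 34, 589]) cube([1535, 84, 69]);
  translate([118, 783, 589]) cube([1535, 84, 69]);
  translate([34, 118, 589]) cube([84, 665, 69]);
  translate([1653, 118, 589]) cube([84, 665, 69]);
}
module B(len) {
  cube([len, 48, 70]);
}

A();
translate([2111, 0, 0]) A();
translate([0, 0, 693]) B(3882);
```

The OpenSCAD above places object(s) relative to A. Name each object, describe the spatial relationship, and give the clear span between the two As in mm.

Second table starts at x = 2111; first ends at x = 1771; clear span = 2111 − 1771 = 340 mm.

A is a table. B is a beam. A beam spans the tops of two tables. The clear span between the two tables is 340 mm.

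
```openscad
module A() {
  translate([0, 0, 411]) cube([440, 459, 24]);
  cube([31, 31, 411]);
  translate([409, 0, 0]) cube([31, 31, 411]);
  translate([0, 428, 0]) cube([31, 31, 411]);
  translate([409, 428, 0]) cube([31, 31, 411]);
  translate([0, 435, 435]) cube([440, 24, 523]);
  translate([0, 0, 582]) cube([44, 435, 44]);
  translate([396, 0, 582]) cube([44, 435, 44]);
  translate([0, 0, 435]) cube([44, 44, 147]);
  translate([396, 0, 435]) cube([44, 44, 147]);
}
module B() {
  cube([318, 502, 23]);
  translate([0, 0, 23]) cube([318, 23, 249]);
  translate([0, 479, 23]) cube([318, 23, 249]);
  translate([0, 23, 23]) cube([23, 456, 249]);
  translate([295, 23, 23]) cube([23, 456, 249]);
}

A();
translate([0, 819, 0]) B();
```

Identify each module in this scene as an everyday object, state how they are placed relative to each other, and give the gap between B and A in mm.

The open box's nearest face is 360 mm from the chair's +y face.

A is a chair. B is an open box. The open box is on the floor beside the chair on its +y side. The gap between the open box and the chair is 360 mm.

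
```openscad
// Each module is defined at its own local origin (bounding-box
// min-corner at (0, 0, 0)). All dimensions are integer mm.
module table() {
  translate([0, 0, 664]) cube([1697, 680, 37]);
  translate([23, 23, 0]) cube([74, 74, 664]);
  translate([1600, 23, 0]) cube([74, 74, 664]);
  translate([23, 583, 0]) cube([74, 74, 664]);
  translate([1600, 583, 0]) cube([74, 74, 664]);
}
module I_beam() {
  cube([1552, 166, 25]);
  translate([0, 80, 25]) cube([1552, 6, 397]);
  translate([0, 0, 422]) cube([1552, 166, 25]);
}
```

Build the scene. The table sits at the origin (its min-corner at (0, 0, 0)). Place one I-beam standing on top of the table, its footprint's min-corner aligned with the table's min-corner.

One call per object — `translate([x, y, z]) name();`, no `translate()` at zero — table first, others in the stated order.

table();
translate([0, 0, 701]) I_beam();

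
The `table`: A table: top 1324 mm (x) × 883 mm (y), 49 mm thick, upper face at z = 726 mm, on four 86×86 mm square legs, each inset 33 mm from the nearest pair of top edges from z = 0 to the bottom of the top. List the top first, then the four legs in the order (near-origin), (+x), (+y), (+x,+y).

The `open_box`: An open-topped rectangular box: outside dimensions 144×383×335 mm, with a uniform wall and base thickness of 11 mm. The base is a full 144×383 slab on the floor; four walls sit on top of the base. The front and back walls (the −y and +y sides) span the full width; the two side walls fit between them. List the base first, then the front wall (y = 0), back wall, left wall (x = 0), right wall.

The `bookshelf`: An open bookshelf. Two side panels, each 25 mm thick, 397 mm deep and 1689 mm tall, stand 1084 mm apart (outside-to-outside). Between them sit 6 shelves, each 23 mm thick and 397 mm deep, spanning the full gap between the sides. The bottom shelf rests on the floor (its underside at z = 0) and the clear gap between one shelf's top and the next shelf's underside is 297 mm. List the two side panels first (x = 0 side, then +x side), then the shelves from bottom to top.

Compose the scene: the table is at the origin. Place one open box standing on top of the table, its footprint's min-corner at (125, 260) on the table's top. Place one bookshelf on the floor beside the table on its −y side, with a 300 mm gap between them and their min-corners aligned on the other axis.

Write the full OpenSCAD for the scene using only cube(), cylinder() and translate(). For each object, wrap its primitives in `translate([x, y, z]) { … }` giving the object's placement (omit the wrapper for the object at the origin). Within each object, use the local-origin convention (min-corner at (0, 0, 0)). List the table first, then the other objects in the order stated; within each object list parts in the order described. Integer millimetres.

translate([0, 0, 677]) cube([1324, 883, 49]);
translate([33, 33, 0]) cube([86, 86, 677]);
translate([1205, 33, 0]) cube([86, 86, 677]);
translate([33, 764, 0]) cube([86, 86, 677]);
translate([1205, 764, 0]) cube([86, 86, 677]);
translate([125, 260, 726]) {
  cube([144, 383, 11]);
  translate([0, 0, 11]) cube([144, 11, 324]);
  translate([0, 372, 11]) cube([144, 11, 324]);
  translate([0, 11, 11]) cube([11, 361, 324]);
  translate([133, 11, 11]) cube([11, 361, 324]);
}
translate([0, -697, 0]) {
  cube([25, 397, 1689]);
  translate([1059, 0, 0]) cube([25, 397, 1689]);
  translate([25, 0, 0]) cube([1034, 397, 23]);
  translate([25, 0, 320]) cube([1034, 397, 23]);
  translate([25, 0, 640]) cube([1034, 397, 23]);
  translate([25, 0, 960]) cube([1034, 397, 23]);
  translate([25, 0, 1280]) cube([1034, 397, 23]);
  translate([25, 0, 1600]) cube([1034, 397, 23]);
}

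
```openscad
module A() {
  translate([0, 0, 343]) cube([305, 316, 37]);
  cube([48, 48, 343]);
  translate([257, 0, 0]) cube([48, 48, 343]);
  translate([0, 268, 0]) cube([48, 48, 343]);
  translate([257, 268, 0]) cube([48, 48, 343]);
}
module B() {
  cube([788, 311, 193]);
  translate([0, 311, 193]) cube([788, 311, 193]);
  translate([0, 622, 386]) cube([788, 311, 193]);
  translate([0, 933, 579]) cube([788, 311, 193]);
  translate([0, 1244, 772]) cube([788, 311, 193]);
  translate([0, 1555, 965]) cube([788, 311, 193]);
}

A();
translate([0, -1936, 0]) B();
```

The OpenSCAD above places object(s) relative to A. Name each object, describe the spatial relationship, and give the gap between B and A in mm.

A is a stool. B is a staircase. The staircase is on the floor beside the stool on its −y side. The gap between the staircase and the stool is 70 mm.

The staircase's nearest face is 70 mm from the stool's −y face.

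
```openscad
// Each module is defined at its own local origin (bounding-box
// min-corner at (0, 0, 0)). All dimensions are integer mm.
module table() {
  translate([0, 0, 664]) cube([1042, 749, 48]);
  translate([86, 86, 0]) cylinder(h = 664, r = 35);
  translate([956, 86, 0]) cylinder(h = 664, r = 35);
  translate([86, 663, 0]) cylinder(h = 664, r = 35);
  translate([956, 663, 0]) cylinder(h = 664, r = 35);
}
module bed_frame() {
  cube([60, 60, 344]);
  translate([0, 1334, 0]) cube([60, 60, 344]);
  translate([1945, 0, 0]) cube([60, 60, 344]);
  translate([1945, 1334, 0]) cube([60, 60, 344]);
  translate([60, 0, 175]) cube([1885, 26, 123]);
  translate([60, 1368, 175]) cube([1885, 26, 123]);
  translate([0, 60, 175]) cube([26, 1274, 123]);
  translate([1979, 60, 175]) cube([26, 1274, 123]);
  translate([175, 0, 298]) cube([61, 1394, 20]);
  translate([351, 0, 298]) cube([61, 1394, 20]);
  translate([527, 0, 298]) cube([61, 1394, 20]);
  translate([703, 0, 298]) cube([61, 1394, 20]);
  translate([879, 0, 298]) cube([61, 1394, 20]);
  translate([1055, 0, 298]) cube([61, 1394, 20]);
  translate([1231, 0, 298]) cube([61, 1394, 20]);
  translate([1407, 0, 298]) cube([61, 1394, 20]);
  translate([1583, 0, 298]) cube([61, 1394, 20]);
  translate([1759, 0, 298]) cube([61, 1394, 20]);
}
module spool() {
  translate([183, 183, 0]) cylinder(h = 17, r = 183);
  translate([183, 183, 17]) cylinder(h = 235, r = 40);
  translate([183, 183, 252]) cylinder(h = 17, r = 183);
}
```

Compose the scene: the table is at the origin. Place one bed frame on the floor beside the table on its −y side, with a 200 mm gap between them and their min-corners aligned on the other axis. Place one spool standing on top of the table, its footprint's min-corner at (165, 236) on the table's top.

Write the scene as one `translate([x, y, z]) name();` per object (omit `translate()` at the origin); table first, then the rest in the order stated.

table();
translate([0, -1594, 0]) bed_frame();
translate([165, 236, 712]) spool();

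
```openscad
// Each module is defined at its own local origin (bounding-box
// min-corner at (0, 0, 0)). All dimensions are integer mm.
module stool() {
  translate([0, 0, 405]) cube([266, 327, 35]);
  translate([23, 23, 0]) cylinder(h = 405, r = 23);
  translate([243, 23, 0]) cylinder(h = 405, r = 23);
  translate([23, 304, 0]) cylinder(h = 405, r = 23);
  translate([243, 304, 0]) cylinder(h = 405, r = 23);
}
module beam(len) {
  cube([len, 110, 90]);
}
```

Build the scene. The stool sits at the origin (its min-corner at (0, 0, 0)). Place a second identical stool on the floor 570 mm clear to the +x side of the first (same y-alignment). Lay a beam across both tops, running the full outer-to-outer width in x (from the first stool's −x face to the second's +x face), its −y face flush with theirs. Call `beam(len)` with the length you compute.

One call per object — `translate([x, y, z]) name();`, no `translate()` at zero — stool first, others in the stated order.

stool();
translate([836, 0, 0]) stool();
translate([0, 0, 440]) beam(1102);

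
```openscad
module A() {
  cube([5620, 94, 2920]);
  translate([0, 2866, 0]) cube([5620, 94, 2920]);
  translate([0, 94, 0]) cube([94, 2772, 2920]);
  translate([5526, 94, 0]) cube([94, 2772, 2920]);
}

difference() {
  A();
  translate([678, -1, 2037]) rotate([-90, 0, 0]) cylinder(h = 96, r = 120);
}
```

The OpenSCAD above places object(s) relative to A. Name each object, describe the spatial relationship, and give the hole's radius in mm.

The subtracted cylinder has r = 120 mm.

A is a house frame. The house frame has a circular hole through its front wall. The hole's radius is 120 mm.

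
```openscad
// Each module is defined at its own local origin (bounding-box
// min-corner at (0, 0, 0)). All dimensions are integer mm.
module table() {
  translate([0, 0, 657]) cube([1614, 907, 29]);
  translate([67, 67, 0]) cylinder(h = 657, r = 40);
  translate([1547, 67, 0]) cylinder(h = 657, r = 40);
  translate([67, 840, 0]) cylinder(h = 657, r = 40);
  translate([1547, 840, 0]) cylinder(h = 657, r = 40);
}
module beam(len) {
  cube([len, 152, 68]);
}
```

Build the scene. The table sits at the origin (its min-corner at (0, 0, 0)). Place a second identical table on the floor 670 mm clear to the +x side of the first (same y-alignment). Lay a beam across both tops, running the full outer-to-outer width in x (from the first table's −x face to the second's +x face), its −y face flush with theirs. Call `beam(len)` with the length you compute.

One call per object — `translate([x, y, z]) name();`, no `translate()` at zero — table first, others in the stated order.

table();
translate([2284, 0, 0]) table();
translate([0, 0, 686]) beam(3898);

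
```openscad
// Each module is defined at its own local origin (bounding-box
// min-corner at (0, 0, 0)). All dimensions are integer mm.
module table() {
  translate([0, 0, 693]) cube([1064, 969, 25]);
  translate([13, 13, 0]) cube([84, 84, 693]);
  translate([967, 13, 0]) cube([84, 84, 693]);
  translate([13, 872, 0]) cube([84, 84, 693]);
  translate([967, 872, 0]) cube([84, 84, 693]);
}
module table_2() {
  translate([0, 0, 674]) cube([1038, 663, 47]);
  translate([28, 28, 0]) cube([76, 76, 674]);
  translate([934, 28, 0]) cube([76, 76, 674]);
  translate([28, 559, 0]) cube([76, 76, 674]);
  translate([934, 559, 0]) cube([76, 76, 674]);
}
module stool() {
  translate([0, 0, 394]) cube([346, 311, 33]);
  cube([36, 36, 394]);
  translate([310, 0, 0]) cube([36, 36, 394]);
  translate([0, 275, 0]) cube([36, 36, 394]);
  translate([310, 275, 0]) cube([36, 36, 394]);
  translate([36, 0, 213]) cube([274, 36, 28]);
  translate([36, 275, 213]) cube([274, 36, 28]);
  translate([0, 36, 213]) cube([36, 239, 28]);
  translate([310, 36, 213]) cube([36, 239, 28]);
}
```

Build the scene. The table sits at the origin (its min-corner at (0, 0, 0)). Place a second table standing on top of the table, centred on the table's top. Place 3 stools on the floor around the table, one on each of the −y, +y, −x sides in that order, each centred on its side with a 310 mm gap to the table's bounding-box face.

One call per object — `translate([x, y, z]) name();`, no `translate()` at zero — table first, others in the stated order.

table();
translate([13, 153, 718]) table_2();
translate([359, -621, 0]) stool();
translate([359, 1279, 0]) stool();
translate([-656, 329, 0]) stool();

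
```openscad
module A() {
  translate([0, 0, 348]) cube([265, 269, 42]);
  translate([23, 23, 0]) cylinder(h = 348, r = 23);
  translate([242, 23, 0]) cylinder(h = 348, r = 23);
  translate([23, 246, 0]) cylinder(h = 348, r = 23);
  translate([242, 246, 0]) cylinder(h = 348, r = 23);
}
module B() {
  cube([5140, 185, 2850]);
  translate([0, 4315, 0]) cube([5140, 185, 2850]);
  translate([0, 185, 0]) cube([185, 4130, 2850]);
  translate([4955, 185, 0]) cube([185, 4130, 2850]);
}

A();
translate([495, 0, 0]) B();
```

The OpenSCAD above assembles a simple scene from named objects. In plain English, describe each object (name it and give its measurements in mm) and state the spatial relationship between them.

A is a simple wooden stool: a rectangular seat 265 mm (x) by 269 mm (y), 42 mm thick, top face at z = 390 mm, on four round legs, each 46 mm in diameter. The legs rest on z = 0, each leg's axis is inset half a diameter from the nearest pair of seat edges (so the leg's bounding box is flush with the corner).

B is the wall frame of a small rectangular building: four walls, each 2850 mm tall and 185 mm thick, enclosing a footprint 5140 mm (x) by 4500 mm (y) outside-to-outside, with no floor or roof. The front and back walls (the −y and +y sides) span the full width; the two side walls fit between them.

The house frame is on the floor beside the stool on its +x side.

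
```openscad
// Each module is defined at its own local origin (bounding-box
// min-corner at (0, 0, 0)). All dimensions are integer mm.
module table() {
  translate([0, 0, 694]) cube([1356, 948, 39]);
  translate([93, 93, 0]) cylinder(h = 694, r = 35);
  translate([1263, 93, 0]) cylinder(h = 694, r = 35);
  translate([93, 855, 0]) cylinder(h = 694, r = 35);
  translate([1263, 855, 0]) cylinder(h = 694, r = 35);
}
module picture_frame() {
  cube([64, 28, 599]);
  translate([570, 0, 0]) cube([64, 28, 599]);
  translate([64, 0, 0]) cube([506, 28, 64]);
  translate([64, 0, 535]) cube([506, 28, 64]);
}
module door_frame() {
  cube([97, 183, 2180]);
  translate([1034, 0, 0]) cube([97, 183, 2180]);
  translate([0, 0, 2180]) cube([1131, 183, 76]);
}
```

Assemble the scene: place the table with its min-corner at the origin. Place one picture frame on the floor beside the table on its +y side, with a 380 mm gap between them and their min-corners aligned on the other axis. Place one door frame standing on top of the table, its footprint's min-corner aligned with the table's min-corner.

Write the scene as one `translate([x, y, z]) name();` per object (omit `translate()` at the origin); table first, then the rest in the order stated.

table();
translate([0, 1328, 0]) picture_frame();
translate([0, 0, 733]) door_frame();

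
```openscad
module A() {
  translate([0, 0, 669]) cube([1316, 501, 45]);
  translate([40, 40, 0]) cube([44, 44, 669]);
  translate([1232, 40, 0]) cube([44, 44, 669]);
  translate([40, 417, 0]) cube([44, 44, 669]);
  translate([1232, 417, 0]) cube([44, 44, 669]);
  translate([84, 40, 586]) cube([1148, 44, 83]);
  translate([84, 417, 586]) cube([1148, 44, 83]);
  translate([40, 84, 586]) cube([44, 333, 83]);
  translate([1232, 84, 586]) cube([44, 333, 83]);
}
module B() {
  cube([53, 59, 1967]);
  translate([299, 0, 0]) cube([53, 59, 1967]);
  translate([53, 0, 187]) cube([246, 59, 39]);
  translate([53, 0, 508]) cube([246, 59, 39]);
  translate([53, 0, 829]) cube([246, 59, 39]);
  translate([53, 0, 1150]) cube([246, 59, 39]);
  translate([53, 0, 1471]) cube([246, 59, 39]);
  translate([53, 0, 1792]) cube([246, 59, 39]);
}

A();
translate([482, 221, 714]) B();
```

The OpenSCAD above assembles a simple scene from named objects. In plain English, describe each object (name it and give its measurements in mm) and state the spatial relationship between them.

A is a table with a 1316×501 mm rectangular top, 45 mm thick, top surface at z = 714 mm, supported by four 44×44 mm square legs, each inset 40 mm from the nearest pair of top edges, running from the floor. Four apron rails, 44 mm thick and 83 mm tall, run between adjacent legs with their top edges flush with the underside of the top and their outer faces flush with the legs' outer faces.

B is a wooden ladder with two side rails of 53×59 mm section and 1967 mm height, set 352 mm apart overall. Between them run 6 rectangular rungs (59 mm deep, 39 mm thick), front faces flush with the rails' −y face. The bottom of the first rung is 187 mm above the floor and each subsequent rung is 321 mm higher than the one below.

The ladder is on top of the table, centred.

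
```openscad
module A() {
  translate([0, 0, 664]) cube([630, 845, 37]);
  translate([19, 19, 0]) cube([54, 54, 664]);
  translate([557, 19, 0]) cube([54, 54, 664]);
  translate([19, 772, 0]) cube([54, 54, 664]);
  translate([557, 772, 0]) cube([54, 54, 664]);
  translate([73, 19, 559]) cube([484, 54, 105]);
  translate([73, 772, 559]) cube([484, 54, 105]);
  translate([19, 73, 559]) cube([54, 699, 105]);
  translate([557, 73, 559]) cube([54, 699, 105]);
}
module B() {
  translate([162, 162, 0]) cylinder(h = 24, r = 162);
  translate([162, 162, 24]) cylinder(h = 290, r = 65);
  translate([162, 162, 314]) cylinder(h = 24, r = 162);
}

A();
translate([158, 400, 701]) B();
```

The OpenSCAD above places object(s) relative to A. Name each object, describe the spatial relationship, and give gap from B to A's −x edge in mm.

The spool's min-x is at 158; the table's min-x is 0; gap = 158 mm.

A is a table. B is a spool. The spool is on top of the table. The gap from the spool to the table's −x edge is 158 mm.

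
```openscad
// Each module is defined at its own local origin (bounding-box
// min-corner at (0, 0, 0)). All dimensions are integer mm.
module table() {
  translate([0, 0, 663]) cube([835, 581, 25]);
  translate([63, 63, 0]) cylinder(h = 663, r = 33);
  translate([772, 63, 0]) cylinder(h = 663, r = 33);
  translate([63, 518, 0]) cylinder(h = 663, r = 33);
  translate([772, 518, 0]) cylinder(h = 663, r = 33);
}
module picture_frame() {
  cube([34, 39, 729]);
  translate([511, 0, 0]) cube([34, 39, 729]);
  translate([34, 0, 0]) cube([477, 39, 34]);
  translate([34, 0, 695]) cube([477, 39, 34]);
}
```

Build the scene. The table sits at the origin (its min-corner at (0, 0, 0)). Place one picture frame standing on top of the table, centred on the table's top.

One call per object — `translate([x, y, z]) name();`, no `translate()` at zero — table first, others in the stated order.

table();
translate([145, 271, 688]) picture_frame();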